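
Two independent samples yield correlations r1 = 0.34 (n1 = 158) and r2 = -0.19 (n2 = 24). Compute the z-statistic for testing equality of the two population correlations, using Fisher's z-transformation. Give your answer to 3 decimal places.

2.350

Fisher z-transforms: z1 = atanh(0.34) = 0.354093, z2 = atanh(-0.19) = -0.192337; difference d = 0.546430
Var(d) = 1/155 + 1/21 = 0.0064516 + 0.0476190 = 0.0540706
z = d/√Var(d) = 0.546430 / √0.0540706 = 0.546430 / 0.232531 = 2.350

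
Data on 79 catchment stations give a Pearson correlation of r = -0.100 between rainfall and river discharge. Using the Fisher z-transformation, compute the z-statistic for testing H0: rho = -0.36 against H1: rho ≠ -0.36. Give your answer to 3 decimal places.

2.411

Fisher z: atanh(-0.100) = -0.100335, atanh(-0.36) = -0.376886
z = (z_r − z_0)·√(n−3) = (-0.100335 − (-0.376886))·√76 = 0.276551 · 8.717798 = 2.411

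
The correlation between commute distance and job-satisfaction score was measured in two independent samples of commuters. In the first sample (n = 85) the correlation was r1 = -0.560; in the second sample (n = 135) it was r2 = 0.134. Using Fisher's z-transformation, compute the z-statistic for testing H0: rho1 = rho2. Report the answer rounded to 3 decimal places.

-5.459

z1 = atanh(-0.560) = -0.632833,  z2 = atanh(0.134) = 0.134811
SE = √(1/(n1−3) + 1/(n2−3)) = √(1/82 + 1/132) = √(0.0121951 + 0.0075758) = √0.0197709 = 0.140609
z = (z1 − z2)/SE = (-0.632833 − 0.134811) / 0.140609 = -0.767644 / 0.140609 = -5.459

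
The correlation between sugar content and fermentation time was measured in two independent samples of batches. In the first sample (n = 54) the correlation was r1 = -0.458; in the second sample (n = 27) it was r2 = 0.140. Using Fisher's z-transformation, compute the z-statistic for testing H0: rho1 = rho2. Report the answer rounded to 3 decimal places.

Fisher z-transforms: z1 = atanh(-0.458) = -0.494777, z2 = atanh(0.140) = 0.140926; difference d = -0.635703
Var(d) = 1/51 + 1/24 = 0.0196078 + 0.0416667 = 0.0612745
z = d/√Var(d) = -0.635703 / √0.0612745 = -0.635703 / 0.247537 = -2.568

-2.568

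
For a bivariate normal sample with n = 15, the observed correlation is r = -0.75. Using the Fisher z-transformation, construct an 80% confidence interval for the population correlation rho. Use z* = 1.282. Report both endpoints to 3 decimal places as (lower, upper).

(-0.872, -0.539)

z_r = atanh(-0.75) = -0.972955;  SE = 1/√(n−3) = 1/√12 = 0.288675
z-limits: -0.972955 ± 1.282·0.288675 = -0.972955 ± 0.370081 = [-1.343036, -0.602874]
ρ-limits: (tanh -1.343036, tanh -0.602874) = (-0.872, -0.539)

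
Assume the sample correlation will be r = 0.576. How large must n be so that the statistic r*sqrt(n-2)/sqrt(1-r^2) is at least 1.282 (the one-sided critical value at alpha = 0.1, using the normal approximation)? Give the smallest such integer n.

6

r√(n−2)/√(1−r²) ≥ 1.282  ⇔  n−2 ≥ (1.282)²·(1−r²)/r²
(1−r²)/r² = (1−0.331776)/0.331776 = 2.0141
n ≥ 2 + 1.643524·2.0141 = 2 + 3.3102 = 5.3102
⌈5.3102⌉ = 6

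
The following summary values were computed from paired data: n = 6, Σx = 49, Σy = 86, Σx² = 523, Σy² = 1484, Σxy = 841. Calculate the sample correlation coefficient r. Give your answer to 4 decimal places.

0.7892

S_xy = nΣxy − ΣxΣy = 6·841 − 49·86 = 5046 − 4214 = 832
S_xx = nΣx² − (Σx)² = 6·523 − 49² = 3138 − 2401 = 737
S_yy = nΣy² − (Σy)² = 6·1484 − 86² = 8904 − 7396 = 1508
r = S_xy / √(S_xx·S_yy) = 832 / √(737·1508) = 832 / √1111396 = 832 / 1054.2277 = 0.7892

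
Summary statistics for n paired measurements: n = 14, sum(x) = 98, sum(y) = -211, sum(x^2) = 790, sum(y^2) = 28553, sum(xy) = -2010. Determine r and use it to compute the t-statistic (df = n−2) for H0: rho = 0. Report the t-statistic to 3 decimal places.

-1.203

S_xy = nΣxy − ΣxΣy = 14·(-2010) − 98·(-211) = -28140 − (-20678) = -7462
S_xx = nΣx² − (Σx)² = 14·790 − 98² = 11060 − 9604 = 1456
S_yy = nΣy² − (Σy)² = 14·28553 − (-211)² = 399742 − 44521 = 355221
r = S_xy / √(S_xx·S_yy) = -7462 / √(1456·355221) = -7462 / √517201776 = -7462 / 22742.0706 = -0.3281
t = r·√(n−2)/√(1−r²) = -0.3281·√12 / √(1−0.107650) = -1.136572 / 0.944643 = -1.203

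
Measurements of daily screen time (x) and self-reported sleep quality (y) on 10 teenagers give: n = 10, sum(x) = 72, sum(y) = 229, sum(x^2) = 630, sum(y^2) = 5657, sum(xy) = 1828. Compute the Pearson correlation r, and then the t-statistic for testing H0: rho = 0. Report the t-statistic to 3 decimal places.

Numerator: nΣxy − (Σx)(Σy) = 10·1828 − (72)(229) = 1792
Denominator: √[(nΣx²−(Σx)²)(nΣy²−(Σy)²)]
  nΣx²−(Σx)² = 10·630 − 5184 = 1116;  nΣy²−(Σy)² = 10·5657 − 52441 = 4129
  √(1116·4129) = √4607964 = 2146.6169
r = 1792 / 2146.6169 = 0.8348
t = r·√(n−2)/√(1−r²) = 0.8348·√8 / √(1−0.696891) = 2.361171 / 0.550553 = 4.289

4.289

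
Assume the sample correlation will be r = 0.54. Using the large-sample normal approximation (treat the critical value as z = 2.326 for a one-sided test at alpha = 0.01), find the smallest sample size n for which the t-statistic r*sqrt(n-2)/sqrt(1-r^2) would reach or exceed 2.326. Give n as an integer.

16

Need r·√(n−2)/√(1−r²) ≥ 2.326
√(n−2) ≥ 2.326·√(1−0.2916) / 0.54 = 2.326·0.841665 / 0.54 = 3.6254
n−2 ≥ 13.1435  ⇒  n ≥ 15.1435
Smallest integer n = 16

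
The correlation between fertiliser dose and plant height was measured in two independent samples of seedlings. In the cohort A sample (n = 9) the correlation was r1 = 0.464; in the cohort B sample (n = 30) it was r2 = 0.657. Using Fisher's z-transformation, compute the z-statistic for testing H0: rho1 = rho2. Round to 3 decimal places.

z1 = atanh(0.464) = 0.502397,  z2 = atanh(0.657) = 0.787517
SE = √(1/(n1−3) + 1/(n2−3)) = √(1/6 + 1/27) = √(0.1666667 + 0.0370370) = √0.2037037 = 0.451335
z = (z1 − z2)/SE = (0.502397 − 0.787517) / 0.451335 = -0.285120 / 0.451335 = -0.632

-0.632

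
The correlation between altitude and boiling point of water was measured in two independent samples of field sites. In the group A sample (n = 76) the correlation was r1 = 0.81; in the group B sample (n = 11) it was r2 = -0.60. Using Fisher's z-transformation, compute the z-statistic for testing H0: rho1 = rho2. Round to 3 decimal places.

4.887

Fisher z-transforms: z1 = atanh(0.81) = 1.127029, z2 = atanh(-0.60) = -0.693147; difference d = 1.820176
Var(d) = 1/73 + 1/8 = 0.0136986 + 0.1250000 = 0.1386986
z = d/√Var(d) = 1.820176 / √0.1386986 = 1.820176 / 0.372423 = 4.887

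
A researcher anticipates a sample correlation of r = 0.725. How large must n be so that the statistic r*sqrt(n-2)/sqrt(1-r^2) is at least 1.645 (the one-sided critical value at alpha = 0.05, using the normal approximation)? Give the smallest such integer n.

r√(n−2)/√(1−r²) ≥ 1.645  ⇔  n−2 ≥ (1.645)²·(1−r²)/r²
(1−r²)/r² = (1−0.525625)/0.525625 = 0.9025
n ≥ 2 + 2.706025·0.9025 = 2 + 2.4422 = 4.4422
⌈4.4422⌉ = 5

5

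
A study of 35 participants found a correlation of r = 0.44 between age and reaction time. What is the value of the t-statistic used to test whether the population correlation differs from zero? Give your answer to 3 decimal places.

2.815

1 − r² = 1 − 0.1936 = 0.8064;  √(1−r²) = 0.897998
√(n−2) = √33 = 5.744563
t = r·√(n−2)/√(1−r²) = 0.44 · 5.744563 / 0.897998 = 2.815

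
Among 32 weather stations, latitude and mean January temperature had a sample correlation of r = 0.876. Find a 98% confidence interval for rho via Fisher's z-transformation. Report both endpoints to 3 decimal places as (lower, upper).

(0.729, 0.946)

z_r = atanh(0.876) = 1.358308;  SE = 1/√(n−3) = 1/√29 = 0.185695
z-limits: 1.358308 ± 2.326·0.185695 = 1.358308 ± 0.431927 = [0.926381, 1.790235]
ρ-limits: (tanh 0.926381, tanh 1.790235) = (0.729, 0.946)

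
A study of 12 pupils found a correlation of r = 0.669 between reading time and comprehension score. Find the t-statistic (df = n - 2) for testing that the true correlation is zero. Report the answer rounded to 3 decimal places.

2.846

1 − r² = 1 − 0.447561 = 0.552439;  √(1−r²) = 0.743262
√(n−2) = √10 = 3.162278
t = r·√(n−2)/√(1−r²) = 0.669 · 3.162278 / 0.743262 = 2.846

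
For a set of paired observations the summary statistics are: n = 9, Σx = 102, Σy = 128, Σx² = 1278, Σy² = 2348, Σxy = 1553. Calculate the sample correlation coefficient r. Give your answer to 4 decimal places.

0.4034

S_xy = nΣxy − ΣxΣy = 9·1553 − 102·128 = 13977 − 13056 = 921
S_xx = nΣx² − (Σx)² = 9·1278 − 102² = 11502 − 10404 = 1098
S_yy = nΣy² − (Σy)² = 9·2348 − 128² = 21132 − 16384 = 4748
r = S_xy / √(S_xx·S_yy) = 921 / √(1098·4748) = 921 / √5213304 = 921 / 2283.2661 = 0.4034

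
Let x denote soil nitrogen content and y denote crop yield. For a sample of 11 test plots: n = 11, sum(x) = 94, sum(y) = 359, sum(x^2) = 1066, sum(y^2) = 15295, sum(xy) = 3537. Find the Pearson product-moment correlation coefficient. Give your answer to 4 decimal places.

Numerator: nΣxy − (Σx)(Σy) = 11·3537 − (94)(359) = 5161
Denominator: √[(nΣx²−(Σx)²)(nΣy²−(Σy)²)]
  nΣx²−(Σx)² = 11·1066 − 8836 = 2890;  nΣy²−(Σy)² = 11·15295 − 128881 = 39364
  √(2890·39364) = √113761960 = 10665.9252
r = 5161 / 10665.9252 = 0.4839

0.4839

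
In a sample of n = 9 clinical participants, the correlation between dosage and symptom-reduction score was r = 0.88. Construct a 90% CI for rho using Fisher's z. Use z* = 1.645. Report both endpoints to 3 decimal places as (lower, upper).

(0.607, 0.967)

z_r = atanh(0.88) = 1.375768;  SE = 1/√(n−3) = 1/√6 = 0.408248
z-limits: 1.375768 ± 1.645·0.408248 = 1.375768 ± 0.671568 = [0.704200, 2.047336]
ρ-limits: (tanh 0.704200, tanh 2.047336) = (0.607, 0.967)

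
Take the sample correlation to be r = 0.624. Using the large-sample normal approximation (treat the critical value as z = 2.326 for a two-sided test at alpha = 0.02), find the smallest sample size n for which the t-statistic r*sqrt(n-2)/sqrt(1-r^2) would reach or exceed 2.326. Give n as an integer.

11

Need r·√(n−2)/√(1−r²) ≥ 2.326
√(n−2) ≥ 2.326·√(1−0.389376) / 0.624 = 2.326·0.781424 / 0.624 = 2.9128
n−2 ≥ 8.4844  ⇒  n ≥ 10.4844
Smallest integer n = 11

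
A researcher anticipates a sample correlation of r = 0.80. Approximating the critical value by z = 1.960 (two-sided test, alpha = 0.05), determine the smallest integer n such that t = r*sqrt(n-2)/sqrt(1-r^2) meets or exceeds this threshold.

Need r·√(n−2)/√(1−r²) ≥ 1.960
√(n−2) ≥ 1.960·√(1−0.6400) / 0.80 = 1.960·0.600000 / 0.80 = 1.4700
n−2 ≥ 2.1609  ⇒  n ≥ 4.1609
Smallest integer n = 5

5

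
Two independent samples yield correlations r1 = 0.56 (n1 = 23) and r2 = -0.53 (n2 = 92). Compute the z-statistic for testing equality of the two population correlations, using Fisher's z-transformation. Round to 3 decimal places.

4.942

Fisher z-transforms: z1 = atanh(0.56) = 0.632833, z2 = atanh(-0.53) = -0.590145; difference d = 1.222978
Var(d) = 1/20 + 1/89 = 0.0500000 + 0.0112360 = 0.0612360
z = d/√Var(d) = 1.222978 / √0.0612360 = 1.222978 / 0.247459 = 4.942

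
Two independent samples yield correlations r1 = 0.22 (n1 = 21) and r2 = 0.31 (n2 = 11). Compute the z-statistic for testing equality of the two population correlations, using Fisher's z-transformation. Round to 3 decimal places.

Fisher z-transforms: z1 = atanh(0.22) = 0.223656, z2 = atanh(0.31) = 0.320545; difference d = -0.096889
Var(d) = 1/18 + 1/8 = 0.0555556 + 0.1250000 = 0.1805556
z = d/√Var(d) = -0.096889 / √0.1805556 = -0.096889 / 0.424918 = -0.228

-0.228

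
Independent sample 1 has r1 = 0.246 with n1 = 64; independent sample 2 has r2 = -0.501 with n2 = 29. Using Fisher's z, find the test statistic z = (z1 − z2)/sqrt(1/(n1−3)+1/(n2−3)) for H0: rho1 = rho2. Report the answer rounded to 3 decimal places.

z1 = atanh(0.246) = 0.251151,  z2 = atanh(-0.501) = -0.550640
SE = √(1/(n1−3) + 1/(n2−3)) = √(1/61 + 1/26) = √(0.0163934 + 0.0384615) = √0.0548549 = 0.234211
z = (z1 − z2)/SE = (0.251151 − (-0.550640)) / 0.234211 = 0.801791 / 0.234211 = 3.423

3.423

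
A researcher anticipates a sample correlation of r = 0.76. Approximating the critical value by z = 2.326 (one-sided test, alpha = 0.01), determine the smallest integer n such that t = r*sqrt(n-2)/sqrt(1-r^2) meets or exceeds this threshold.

Need r·√(n−2)/√(1−r²) ≥ 2.326
√(n−2) ≥ 2.326·√(1−0.5776) / 0.76 = 2.326·0.649923 / 0.76 = 1.9891
n−2 ≥ 3.9565  ⇒  n ≥ 5.9565
Smallest integer n = 6

6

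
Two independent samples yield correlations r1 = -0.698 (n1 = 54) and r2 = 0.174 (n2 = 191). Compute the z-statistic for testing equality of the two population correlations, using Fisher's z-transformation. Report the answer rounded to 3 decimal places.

-6.582

z1 = atanh(-0.698) = -0.863390,  z2 = atanh(0.174) = 0.175789
SE = √(1/(n1−3) + 1/(n2−3)) = √(1/51 + 1/188) = √(0.0196078 + 0.0053191) = √0.0249269 = 0.157883
z = (z1 − z2)/SE = (-0.863390 − 0.175789) / 0.157883 = -1.039179 / 0.157883 = -6.582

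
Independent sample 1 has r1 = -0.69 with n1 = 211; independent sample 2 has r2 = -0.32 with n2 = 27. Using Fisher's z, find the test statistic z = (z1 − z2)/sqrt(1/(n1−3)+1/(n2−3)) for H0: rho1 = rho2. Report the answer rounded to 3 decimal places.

-2.395

Fisher z-transforms: z1 = atanh(-0.69) = -0.847956, z2 = atanh(-0.32) = -0.331647; difference d = -0.516309
Var(d) = 1/208 + 1/24 = 0.0048077 + 0.0416667 = 0.0464744
z = d/√Var(d) = -0.516309 / √0.0464744 = -0.516309 / 0.215579 = -2.395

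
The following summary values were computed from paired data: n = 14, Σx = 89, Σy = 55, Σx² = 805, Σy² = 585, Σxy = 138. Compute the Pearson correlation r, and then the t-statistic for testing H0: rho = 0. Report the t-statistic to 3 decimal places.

-3.517

S_xy = nΣxy − ΣxΣy = 14·138 − 89·55 = 1932 − 4895 = -2963
S_xx = nΣx² − (Σx)² = 14·805 − 89² = 11270 − 7921 = 3349
S_yy = nΣy² − (Σy)² = 14·585 − 55² = 8190 − 3025 = 5165
r = S_xy / √(S_xx·S_yy) = -2963 / √(3349·5165) = -2963 / √17297585 = -2963 / 4159.0365 = -0.7124
t = r·√(n−2)/√(1−r²) = -0.7124·√12 / √(1−0.507514) = -2.467826 / 0.701773 = -3.517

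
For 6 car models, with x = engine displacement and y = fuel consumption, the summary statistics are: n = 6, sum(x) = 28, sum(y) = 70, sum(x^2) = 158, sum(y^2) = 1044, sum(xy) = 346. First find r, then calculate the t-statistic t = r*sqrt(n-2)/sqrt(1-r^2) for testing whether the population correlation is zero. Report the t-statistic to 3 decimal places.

Numerator: nΣxy − (Σx)(Σy) = 6·346 − (28)(70) = 116
Denominator: √[(nΣx²−(Σx)²)(nΣy²−(Σy)²)]
  nΣx²−(Σx)² = 6·158 − 784 = 164;  nΣy²−(Σy)² = 6·1044 − 4900 = 1364
  √(164·1364) = √223696 = 472.9651
r = 116 / 472.9651 = 0.2453
t = r·√(n−2)/√(1−r²) = 0.2453·√4 / √(1−0.060172) = 0.490600 / 0.969447 = 0.506

0.506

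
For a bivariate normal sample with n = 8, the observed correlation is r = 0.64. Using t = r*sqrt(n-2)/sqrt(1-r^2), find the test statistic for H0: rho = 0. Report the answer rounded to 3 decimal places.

2.040

t = r·√(n−2) / √(1−r²) with r = 0.64, n = 8
  = 0.64·√6 / √(1 − 0.4096)
  = 0.64·2.449490 / 0.768375
  = 1.567674 / 0.768375 = 2.040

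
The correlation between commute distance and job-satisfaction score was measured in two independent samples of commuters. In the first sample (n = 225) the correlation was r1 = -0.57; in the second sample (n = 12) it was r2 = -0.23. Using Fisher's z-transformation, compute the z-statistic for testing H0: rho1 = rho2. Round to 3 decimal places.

-1.216

z1 = atanh(-0.57) = -0.647523,  z2 = atanh(-0.23) = -0.234189
SE = √(1/(n1−3) + 1/(n2−3)) = √(1/222 + 1/9) = √(0.0045045 + 0.1111111) = √0.1156156 = 0.340023
z = (z1 − z2)/SE = (-0.647523 − (-0.234189)) / 0.340023 = -0.413334 / 0.340023 = -1.216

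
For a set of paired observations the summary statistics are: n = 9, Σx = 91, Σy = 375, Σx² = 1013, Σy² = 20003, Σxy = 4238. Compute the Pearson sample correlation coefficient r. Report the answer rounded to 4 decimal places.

Numerator: nΣxy − (Σx)(Σy) = 9·4238 − (91)(375) = 4017
Denominator: √[(nΣx²−(Σx)²)(nΣy²−(Σy)²)]
  nΣx²−(Σx)² = 9·1013 − 8281 = 836;  nΣy²−(Σy)² = 9·20003 − 140625 = 39402
  √(836·39402) = √32940072 = 5739.3442
r = 4017 / 5739.3442 = 0.6999

0.6999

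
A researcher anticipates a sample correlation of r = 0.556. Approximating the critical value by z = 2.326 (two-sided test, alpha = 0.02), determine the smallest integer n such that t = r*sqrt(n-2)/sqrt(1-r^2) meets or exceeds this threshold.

15

r√(n−2)/√(1−r²) ≥ 2.326  ⇔  n−2 ≥ (2.326)²·(1−r²)/r²
(1−r²)/r² = (1−0.309136)/0.309136 = 2.2348
n ≥ 2 + 5.410276·2.2348 = 2 + 12.0909 = 14.0909
⌈14.0909⌉ = 15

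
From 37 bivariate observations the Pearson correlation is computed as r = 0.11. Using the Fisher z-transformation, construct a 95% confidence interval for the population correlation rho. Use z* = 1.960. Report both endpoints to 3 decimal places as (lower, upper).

(-0.222, 0.419)

Fisher z: z_r = atanh(r) = ½·ln((1+0.11)/(1−0.11)) = 0.110447
SE(z) = 1/√(n−3) = 1/√34 = 0.171499
95% ⇒ z* = 1.960; margin = 1.960·0.171499 = 0.336138
CI on z-scale: (-0.225691, 0.446585)
Back-transform: tanh(-0.225691) = -0.221936, tanh(0.446585) = 0.419088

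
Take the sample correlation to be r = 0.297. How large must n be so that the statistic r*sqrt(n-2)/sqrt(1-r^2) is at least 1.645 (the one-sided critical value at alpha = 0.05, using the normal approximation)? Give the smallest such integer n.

30

r√(n−2)/√(1−r²) ≥ 1.645  ⇔  n−2 ≥ (1.645)²·(1−r²)/r²
(1−r²)/r² = (1−0.088209)/0.088209 = 10.3367
n ≥ 2 + 2.706025·10.3367 = 2 + 27.9714 = 29.9714
⌈29.9714⌉ = 30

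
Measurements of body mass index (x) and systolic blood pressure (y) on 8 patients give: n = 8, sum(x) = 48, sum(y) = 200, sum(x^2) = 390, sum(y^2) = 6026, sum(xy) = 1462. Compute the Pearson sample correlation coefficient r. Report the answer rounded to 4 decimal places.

0.8099

S_xy = nΣxy − ΣxΣy = 8·1462 − 48·200 = 11696 − 9600 = 2096
S_xx = nΣx² − (Σx)² = 8·390 − 48² = 3120 − 2304 = 816
S_yy = nΣy² − (Σy)² = 8·6026 − 200² = 48208 − 40000 = 8208
r = S_xy / √(S_xx·S_yy) = 2096 / √(816·8208) = 2096 / √6697728 = 2096 / 2587.9969 = 0.8099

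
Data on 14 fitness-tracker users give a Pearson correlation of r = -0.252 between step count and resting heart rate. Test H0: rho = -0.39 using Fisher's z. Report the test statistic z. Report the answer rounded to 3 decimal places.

0.512

z_r = atanh(-0.252) = -0.257547,  z_0 = atanh(-0.39) = -0.411800
SE = 1/√(n−3) = 1/√11 = 0.301511
z = (z_r − z_0)/SE = (-0.257547 − (-0.411800)) / 0.301511 = 0.154253 / 0.301511 = 0.512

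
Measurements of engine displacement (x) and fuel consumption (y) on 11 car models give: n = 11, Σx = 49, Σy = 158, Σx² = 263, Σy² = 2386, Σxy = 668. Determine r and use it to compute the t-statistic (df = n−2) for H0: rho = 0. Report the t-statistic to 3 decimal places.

S_xy = nΣxy − ΣxΣy = 11·668 − 49·158 = 7348 − 7742 = -394
S_xx = nΣx² − (Σx)² = 11·263 − 49² = 2893 − 2401 = 492
S_yy = nΣy² − (Σy)² = 11·2386 − 158² = 26246 − 24964 = 1282
r = S_xy / √(S_xx·S_yy) = -394 / √(492·1282) = -394 / √630744 = -394 / 794.1939 = -0.4961
t = r·√(n−2)/√(1−r²) = -0.4961·√9 / √(1−0.246115) = -1.488300 / 0.868266 = -1.714

-1.714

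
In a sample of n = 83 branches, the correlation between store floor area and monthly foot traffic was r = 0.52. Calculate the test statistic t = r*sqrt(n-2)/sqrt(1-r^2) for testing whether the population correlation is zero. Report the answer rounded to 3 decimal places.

1 − r² = 1 − 0.2704 = 0.7296;  √(1−r²) = 0.854166
√(n−2) = √81 = 9.000000
t = r·√(n−2)/√(1−r²) = 0.52 · 9.000000 / 0.854166 = 5.479

5.479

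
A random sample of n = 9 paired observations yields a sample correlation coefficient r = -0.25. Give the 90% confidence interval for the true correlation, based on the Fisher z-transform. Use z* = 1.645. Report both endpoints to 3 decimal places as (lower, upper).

Fisher z: z_r = atanh(r) = ½·ln((1+(-0.25))/(1−(-0.25))) = -0.255413
SE(z) = 1/√(n−3) = 1/√6 = 0.408248
90% ⇒ z* = 1.645; margin = 1.645·0.408248 = 0.671568
CI on z-scale: (-0.926981, 0.416155)
Back-transform: tanh(-0.926981) = -0.729183, tanh(0.416155) = 0.393686

(-0.729, 0.394)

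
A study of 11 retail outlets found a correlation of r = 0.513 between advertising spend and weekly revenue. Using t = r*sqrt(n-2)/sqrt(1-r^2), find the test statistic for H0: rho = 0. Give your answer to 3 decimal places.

1.793

1 − r² = 1 − 0.263169 = 0.736831;  √(1−r²) = 0.858389
√(n−2) = √9 = 3.000000
t = r·√(n−2)/√(1−r²) = 0.513 · 3.000000 / 0.858389 = 1.793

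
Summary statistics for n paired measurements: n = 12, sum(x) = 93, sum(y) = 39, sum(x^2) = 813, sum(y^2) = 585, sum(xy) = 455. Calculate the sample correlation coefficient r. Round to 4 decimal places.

0.7429

S_xy = nΣxy − ΣxΣy = 12·455 − 93·39 = 5460 − 3627 = 1833
S_xx = nΣx² − (Σx)² = 12·813 − 93² = 9756 − 8649 = 1107
S_yy = nΣy² − (Σy)² = 12·585 − 39² = 7020 − 1521 = 5499
r = S_xy / √(S_xx·S_yy) = 1833 / √(1107·5499) = 1833 / √6087393 = 1833 / 2467.2643 = 0.7429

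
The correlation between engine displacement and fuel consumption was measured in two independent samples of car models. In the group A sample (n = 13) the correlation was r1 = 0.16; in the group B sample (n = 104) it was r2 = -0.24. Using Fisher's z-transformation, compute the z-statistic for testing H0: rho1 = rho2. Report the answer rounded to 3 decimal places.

1.225

z1 = atanh(0.16) = 0.161387,  z2 = atanh(-0.24) = -0.244774
SE = √(1/(n1−3) + 1/(n2−3)) = √(1/10 + 1/101) = √(0.1000000 + 0.0099010) = √0.1099010 = 0.331513
z = (z1 − z2)/SE = (0.161387 − (-0.244774)) / 0.331513 = 0.406161 / 0.331513 = 1.225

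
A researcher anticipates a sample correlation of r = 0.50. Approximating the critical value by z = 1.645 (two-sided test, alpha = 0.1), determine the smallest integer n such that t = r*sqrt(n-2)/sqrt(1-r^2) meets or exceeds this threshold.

r√(n−2)/√(1−r²) ≥ 1.645  ⇔  n−2 ≥ (1.645)²·(1−r²)/r²
(1−r²)/r² = (1−0.2500)/0.2500 = 3.0000
n ≥ 2 + 2.706025·3.0000 = 2 + 8.1181 = 10.1181
⌈10.1181⌉ = 11

11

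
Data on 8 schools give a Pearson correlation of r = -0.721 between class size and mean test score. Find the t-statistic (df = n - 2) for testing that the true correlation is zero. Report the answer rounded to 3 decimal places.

-2.549

t = r·√(n−2) / √(1−r²) with r = -0.721, n = 8
  = -0.721·√6 / √(1 − 0.519841)
  = -0.721·2.449490 / 0.692935
  = -1.766082 / 0.692935 = -2.549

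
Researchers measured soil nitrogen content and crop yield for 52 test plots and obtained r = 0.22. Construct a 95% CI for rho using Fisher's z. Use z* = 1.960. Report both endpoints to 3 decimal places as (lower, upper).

(-0.056, 0.465)

Fisher z: z_r = atanh(r) = ½·ln((1+0.22)/(1−0.22)) = 0.223656
SE(z) = 1/√(n−3) = 1/√49 = 0.142857
95% ⇒ z* = 1.960; margin = 1.960·0.142857 = 0.280000
CI on z-scale: (-0.056344, 0.503656)
Back-transform: tanh(-0.056344) = -0.056284, tanh(0.503656) = 0.464988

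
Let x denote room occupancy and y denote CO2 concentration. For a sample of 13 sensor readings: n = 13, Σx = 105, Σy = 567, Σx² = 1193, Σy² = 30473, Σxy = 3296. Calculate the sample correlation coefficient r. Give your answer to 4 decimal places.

S_xy = nΣxy − ΣxΣy = 13·3296 − 105·567 = 42848 − 59535 = -16687
S_xx = nΣx² − (Σx)² = 13·1193 − 105² = 15509 − 11025 = 4484
S_yy = nΣy² − (Σy)² = 13·30473 − 567² = 396149 − 321489 = 74660
r = S_xy / √(S_xx·S_yy) = -16687 / √(4484·74660) = -16687 / √334775440 = -16687 / 18296.8697 = -0.9120

-0.9120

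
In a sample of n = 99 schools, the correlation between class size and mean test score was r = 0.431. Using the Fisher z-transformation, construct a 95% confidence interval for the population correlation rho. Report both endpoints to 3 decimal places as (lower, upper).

Fisher z: z_r = atanh(r) = ½·ln((1+0.431)/(1−0.431)) = 0.461124
SE(z) = 1/√(n−3) = 1/√96 = 0.102062
95% ⇒ z* = 1.960; margin = 1.960·0.102062 = 0.200042
CI on z-scale: (0.261082, 0.661166)
Back-transform: tanh(0.261082) = 0.255307, tanh(0.661166) = 0.579139

(0.255, 0.579)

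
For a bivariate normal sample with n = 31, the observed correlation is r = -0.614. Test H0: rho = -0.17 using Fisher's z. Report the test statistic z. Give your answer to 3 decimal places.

-2.877

z_r = atanh(-0.614) = -0.715317,  z_0 = atanh(-0.17) = -0.171667
SE = 1/√(n−3) = 1/√28 = 0.188982
z = (z_r − z_0)/SE = (-0.715317 − (-0.171667)) / 0.188982 = -0.543650 / 0.188982 = -2.877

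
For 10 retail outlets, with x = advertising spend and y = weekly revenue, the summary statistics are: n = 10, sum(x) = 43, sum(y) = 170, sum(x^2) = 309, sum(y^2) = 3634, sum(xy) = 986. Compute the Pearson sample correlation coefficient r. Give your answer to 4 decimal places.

0.8392

S_xy = nΣxy − ΣxΣy = 10·986 − 43·170 = 9860 − 7310 = 2550
S_xx = nΣx² − (Σx)² = 10·309 − 43² = 3090 − 1849 = 1241
S_yy = nΣy² − (Σy)² = 10·3634 − 170² = 36340 − 28900 = 7440
r = S_xy / √(S_xx·S_yy) = 2550 / √(1241·7440) = 2550 / √9233040 = 2550 / 3038.5918 = 0.8392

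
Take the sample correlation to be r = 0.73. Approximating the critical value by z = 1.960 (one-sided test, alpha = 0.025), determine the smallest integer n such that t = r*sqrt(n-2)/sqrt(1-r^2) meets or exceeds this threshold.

6

r√(n−2)/√(1−r²) ≥ 1.960  ⇔  n−2 ≥ (1.960)²·(1−r²)/r²
(1−r²)/r² = (1−0.5329)/0.5329 = 0.8765
n ≥ 2 + 3.8416·0.8765 = 2 + 3.3672 = 5.3672
⌈5.3672⌉ = 6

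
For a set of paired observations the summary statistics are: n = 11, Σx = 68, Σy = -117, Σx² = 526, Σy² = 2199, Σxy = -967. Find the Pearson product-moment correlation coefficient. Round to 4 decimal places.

-0.7675

Numerator: nΣxy − (Σx)(Σy) = 11·(-967) − (68)(-117) = -2681
Denominator: √[(nΣx²−(Σx)²)(nΣy²−(Σy)²)]
  nΣx²−(Σx)² = 11·526 − 4624 = 1162;  nΣy²−(Σy)² = 11·2199 − 13689 = 10500
  √(1162·10500) = √12201000 = 3492.9930
r = -2681 / 3492.9930 = -0.7675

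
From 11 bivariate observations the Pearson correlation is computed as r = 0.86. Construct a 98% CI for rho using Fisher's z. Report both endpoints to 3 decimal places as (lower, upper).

z_r = atanh(0.86) = 1.293345;  SE = 1/√(n−3) = 1/√8 = 0.353553
z-limits: 1.293345 ± 2.326·0.353553 = 1.293345 ± 0.822364 = [0.470981, 2.115709]
ρ-limits: (tanh 0.470981, tanh 2.115709) = (0.439, 0.971)

(0.439, 0.971)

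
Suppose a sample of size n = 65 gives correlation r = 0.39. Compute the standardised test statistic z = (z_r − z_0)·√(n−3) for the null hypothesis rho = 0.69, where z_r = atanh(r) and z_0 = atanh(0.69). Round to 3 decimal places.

Fisher z: atanh(0.39) = 0.411800, atanh(0.69) = 0.847956
z = (z_r − z_0)·√(n−3) = (0.411800 − 0.847956)·√62 = -0.436156 · 7.874008 = -3.434

-3.434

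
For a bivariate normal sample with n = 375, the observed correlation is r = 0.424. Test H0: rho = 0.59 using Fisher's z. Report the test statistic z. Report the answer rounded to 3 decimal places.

z_r = atanh(0.424) = 0.452559,  z_0 = atanh(0.59) = 0.677666
SE = 1/√(n−3) = 1/√372 = 0.051848
z = (z_r − z_0)/SE = (0.452559 − 0.677666) / 0.051848 = -0.225107 / 0.051848 = -4.342

-4.342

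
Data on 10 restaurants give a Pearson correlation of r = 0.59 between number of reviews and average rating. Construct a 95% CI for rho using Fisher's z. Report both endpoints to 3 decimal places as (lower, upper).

Fisher z: z_r = atanh(r) = ½·ln((1+0.59)/(1−0.59)) = 0.677666
SE(z) = 1/√(n−3) = 1/√7 = 0.377964
95% ⇒ z* = 1.960; margin = 1.960·0.377964 = 0.740809
CI on z-scale: (-0.063143, 1.418475)
Back-transform: tanh(-0.063143) = -0.063059, tanh(1.418475) = 0.889280

(-0.063, 0.889)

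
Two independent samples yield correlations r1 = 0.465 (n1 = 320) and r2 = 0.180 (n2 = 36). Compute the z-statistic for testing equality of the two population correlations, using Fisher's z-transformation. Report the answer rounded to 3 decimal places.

Fisher z-transforms: z1 = atanh(0.465) = 0.503672, z2 = atanh(0.180) = 0.181983; difference d = 0.321689
Var(d) = 1/317 + 1/33 = 0.0031546 + 0.0303030 = 0.0334576
z = d/√Var(d) = 0.321689 / √0.0334576 = 0.321689 / 0.182914 = 1.759

1.759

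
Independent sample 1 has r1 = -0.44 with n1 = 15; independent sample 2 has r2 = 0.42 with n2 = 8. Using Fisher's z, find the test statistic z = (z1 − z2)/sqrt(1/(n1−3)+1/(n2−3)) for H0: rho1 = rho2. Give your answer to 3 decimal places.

z1 = atanh(-0.44) = -0.472231,  z2 = atanh(0.42) = 0.447692
SE = √(1/(n1−3) + 1/(n2−3)) = √(1/12 + 1/5) = √(0.0833333 + 0.2000000) = √0.2833333 = 0.532291
z = (z1 − z2)/SE = (-0.472231 − 0.447692) / 0.532291 = -0.919923 / 0.532291 = -1.728

-1.728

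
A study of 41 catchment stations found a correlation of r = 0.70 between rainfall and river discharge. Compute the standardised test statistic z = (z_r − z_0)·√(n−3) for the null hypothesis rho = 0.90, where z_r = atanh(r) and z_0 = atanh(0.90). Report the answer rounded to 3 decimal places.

Fisher z: atanh(0.70) = 0.867301, atanh(0.90) = 1.472219
z = (z_r − z_0)·√(n−3) = (0.867301 − 1.472219)·√38 = -0.604918 · 6.164414 = -3.729

-3.729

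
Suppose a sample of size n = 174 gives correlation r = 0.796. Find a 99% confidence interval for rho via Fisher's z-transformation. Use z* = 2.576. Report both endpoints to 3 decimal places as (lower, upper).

(0.712, 0.858)

Fisher z: z_r = atanh(r) = ½·ln((1+0.796)/(1−0.796)) = 1.087599
SE(z) = 1/√(n−3) = 1/√171 = 0.076472
99% ⇒ z* = 2.576; margin = 2.576·0.076472 = 0.196992
CI on z-scale: (0.890607, 1.284591)
Back-transform: tanh(0.890607) = 0.711693, tanh(1.284591) = 0.857703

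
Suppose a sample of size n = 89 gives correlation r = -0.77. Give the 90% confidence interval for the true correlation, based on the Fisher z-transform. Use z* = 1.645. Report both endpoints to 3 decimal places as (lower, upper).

(-0.833, -0.687)

z_r = atanh(-0.77) = -1.020328;  SE = 1/√(n−3) = 1/√86 = 0.107833
z-limits: -1.020328 ± 1.645·0.107833 = -1.020328 ± 0.177385 = [-1.197713, -0.842943]
ρ-limits: (tanh -1.197713, tanh -0.842943) = (-0.833, -0.687)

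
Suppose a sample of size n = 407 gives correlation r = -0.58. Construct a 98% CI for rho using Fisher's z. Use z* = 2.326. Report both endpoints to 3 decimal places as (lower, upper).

Fisher z: z_r = atanh(r) = ½·ln((1+(-0.58))/(1−(-0.58))) = -0.662463
SE(z) = 1/√(n−3) = 1/√404 = 0.049752
98% ⇒ z* = 2.326; margin = 2.326·0.049752 = 0.115723
CI on z-scale: (-0.778186, -0.546740)
Back-transform: tanh(-0.778186) = -0.651664, tanh(-0.546740) = -0.498073

(-0.652, -0.498)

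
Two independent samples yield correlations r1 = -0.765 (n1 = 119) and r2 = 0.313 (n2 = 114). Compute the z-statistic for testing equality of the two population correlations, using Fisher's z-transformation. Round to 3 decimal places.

-10.032

z1 = atanh(-0.765) = -1.008160,  z2 = atanh(0.313) = 0.323868
SE = √(1/(n1−3) + 1/(n2−3)) = √(1/116 + 1/111) = √(0.0086207 + 0.0090090) = √0.0176297 = 0.132777
z = (z1 − z2)/SE = (-1.008160 − 0.323868) / 0.132777 = -1.332028 / 0.132777 = -10.032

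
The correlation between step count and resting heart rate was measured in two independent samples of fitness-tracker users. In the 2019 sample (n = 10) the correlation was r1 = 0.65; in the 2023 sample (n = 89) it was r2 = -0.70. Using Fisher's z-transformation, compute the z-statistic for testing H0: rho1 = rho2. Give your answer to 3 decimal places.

4.179

z1 = atanh(0.65) = 0.775299,  z2 = atanh(-0.70) = -0.867301
SE = √(1/(n1−3) + 1/(n2−3)) = √(1/7 + 1/86) = √(0.1428571 + 0.0116279) = √0.1544850 = 0.393046
z = (z1 − z2)/SE = (0.775299 − (-0.867301)) / 0.393046 = 1.642600 / 0.393046 = 4.179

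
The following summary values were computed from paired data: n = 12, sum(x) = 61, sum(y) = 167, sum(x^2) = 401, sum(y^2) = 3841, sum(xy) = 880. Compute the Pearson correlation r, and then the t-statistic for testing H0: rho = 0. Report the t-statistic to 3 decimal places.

Numerator: nΣxy − (Σx)(Σy) = 12·880 − (61)(167) = 373
Denominator: √[(nΣx²−(Σx)²)(nΣy²−(Σy)²)]
  nΣx²−(Σx)² = 12·401 − 3721 = 1091;  nΣy²−(Σy)² = 12·3841 − 27889 = 18203
  √(1091·18203) = √19859473 = 4456.3969
r = 373 / 4456.3969 = 0.0837
t = r·√(n−2)/√(1−r²) = 0.0837·√10 / √(1−0.007006) = 0.264683 / 0.996491 = 0.266

0.266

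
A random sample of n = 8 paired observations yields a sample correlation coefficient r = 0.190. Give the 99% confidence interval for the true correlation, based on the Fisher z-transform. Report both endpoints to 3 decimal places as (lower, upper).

Fisher z: z_r = atanh(r) = ½·ln((1+0.190)/(1−0.190)) = 0.192337
SE(z) = 1/√(n−3) = 1/√5 = 0.447214
99% ⇒ z* = 2.576; margin = 2.576·0.447214 = 1.152023
CI on z-scale: (-0.959686, 1.344360)
Back-transform: tanh(-0.959686) = -0.744137, tanh(1.344360) = 0.872715

(-0.744, 0.873)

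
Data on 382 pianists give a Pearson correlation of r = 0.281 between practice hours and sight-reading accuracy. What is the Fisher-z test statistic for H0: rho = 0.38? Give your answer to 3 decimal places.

z_r = atanh(0.281) = 0.288767,  z_0 = atanh(0.38) = 0.400060
SE = 1/√(n−3) = 1/√379 = 0.051367
z = (z_r − z_0)/SE = (0.288767 − 0.400060) / 0.051367 = -0.111293 / 0.051367 = -2.167

-2.167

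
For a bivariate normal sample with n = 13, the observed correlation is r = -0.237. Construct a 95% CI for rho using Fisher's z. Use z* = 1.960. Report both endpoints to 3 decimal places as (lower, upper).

Fisher z: z_r = atanh(r) = ½·ln((1+(-0.237))/(1−(-0.237))) = -0.241593
SE(z) = 1/√(n−3) = 1/√10 = 0.316228
95% ⇒ z* = 1.960; margin = 1.960·0.316228 = 0.619807
CI on z-scale: (-0.861400, 0.378214)
Back-transform: tanh(-0.861400) = -0.696978, tanh(0.378214) = 0.361155

(-0.697, 0.361)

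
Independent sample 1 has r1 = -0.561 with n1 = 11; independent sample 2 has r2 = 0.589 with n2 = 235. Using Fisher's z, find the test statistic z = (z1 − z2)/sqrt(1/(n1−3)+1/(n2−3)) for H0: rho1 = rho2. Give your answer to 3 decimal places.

-3.644

Fisher z-transforms: z1 = atanh(-0.561) = -0.634291, z2 = atanh(0.589) = 0.676133; difference d = -1.310424
Var(d) = 1/8 + 1/232 = 0.1250000 + 0.0043103 = 0.1293103
z = d/√Var(d) = -1.310424 / √0.1293103 = -1.310424 / 0.359597 = -3.644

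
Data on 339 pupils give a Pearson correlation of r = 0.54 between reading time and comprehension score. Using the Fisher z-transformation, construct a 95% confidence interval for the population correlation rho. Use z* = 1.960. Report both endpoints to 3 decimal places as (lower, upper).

(0.460, 0.611)

Fisher z: z_r = atanh(r) = ½·ln((1+0.54)/(1−0.54)) = 0.604156
SE(z) = 1/√(n−3) = 1/√336 = 0.054554
95% ⇒ z* = 1.960; margin = 1.960·0.054554 = 0.106926
CI on z-scale: (0.497230, 0.711082)
Back-transform: tanh(0.497230) = 0.459936, tanh(0.711082) = 0.611355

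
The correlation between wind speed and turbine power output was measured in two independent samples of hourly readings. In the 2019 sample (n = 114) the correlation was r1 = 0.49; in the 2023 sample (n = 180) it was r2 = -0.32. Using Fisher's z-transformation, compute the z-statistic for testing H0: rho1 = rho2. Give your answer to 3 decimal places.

7.167

z1 = atanh(0.49) = 0.536060,  z2 = atanh(-0.32) = -0.331647
SE = √(1/(n1−3) + 1/(n2−3)) = √(1/111 + 1/177) = √(0.0090090 + 0.0056497) = √0.0146587 = 0.121073
z = (z1 − z2)/SE = (0.536060 − (-0.331647)) / 0.121073 = 0.867707 / 0.121073 = 7.167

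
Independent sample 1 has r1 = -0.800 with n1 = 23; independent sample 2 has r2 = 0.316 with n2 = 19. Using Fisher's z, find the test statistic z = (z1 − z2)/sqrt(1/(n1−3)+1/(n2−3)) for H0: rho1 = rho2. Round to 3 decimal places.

Fisher z-transforms: z1 = atanh(-0.800) = -1.098612, z2 = atanh(0.316) = 0.327197; difference d = -1.425809
Var(d) = 1/20 + 1/16 = 0.0500000 + 0.0625000 = 0.1125000
z = d/√Var(d) = -1.425809 / √0.1125000 = -1.425809 / 0.335410 = -4.251

-4.251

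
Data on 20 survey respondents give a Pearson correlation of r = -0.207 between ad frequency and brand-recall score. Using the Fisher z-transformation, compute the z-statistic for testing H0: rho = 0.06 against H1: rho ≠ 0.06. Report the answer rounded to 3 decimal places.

-1.114

z_r = atanh(-0.207) = -0.210035,  z_0 = atanh(0.06) = 0.060072
SE = 1/√(n−3) = 1/√17 = 0.242536
z = (z_r − z_0)/SE = (-0.210035 − 0.060072) / 0.242536 = -0.270107 / 0.242536 = -1.114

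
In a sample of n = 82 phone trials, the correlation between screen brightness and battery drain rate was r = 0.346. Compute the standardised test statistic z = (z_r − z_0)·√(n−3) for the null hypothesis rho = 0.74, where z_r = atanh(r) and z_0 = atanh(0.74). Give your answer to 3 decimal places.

Fisher z: atanh(0.346) = 0.360893, atanh(0.74) = 0.950479
z = (z_r − z_0)·√(n−3) = (0.360893 − 0.950479)·√79 = -0.589586 · 8.888194 = -5.240

-5.240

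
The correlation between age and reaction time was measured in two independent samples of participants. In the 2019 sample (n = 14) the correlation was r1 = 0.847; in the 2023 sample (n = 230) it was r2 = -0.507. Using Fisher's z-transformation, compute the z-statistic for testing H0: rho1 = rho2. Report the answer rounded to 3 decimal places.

Fisher z-transforms: z1 = atanh(0.847) = 1.245440, z2 = atanh(-0.507) = -0.558684; difference d = 1.804124
Var(d) = 1/11 + 1/227 = 0.0909091 + 0.0044053 = 0.0953144
z = d/√Var(d) = 1.804124 / √0.0953144 = 1.804124 / 0.308730 = 5.844

5.844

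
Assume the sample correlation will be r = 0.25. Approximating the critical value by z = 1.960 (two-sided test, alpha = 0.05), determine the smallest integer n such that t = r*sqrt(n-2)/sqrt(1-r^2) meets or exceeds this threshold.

Need r·√(n−2)/√(1−r²) ≥ 1.960
√(n−2) ≥ 1.960·√(1−0.0625) / 0.25 = 1.960·0.968246 / 0.25 = 7.5910
n−2 ≥ 57.6233  ⇒  n ≥ 59.6233
Smallest integer n = 60

60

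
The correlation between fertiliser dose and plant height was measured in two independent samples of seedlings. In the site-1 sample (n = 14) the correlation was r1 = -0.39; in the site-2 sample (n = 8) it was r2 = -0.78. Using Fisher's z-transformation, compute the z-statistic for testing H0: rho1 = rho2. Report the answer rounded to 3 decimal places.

1.175

Fisher z-transforms: z1 = atanh(-0.39) = -0.411800, z2 = atanh(-0.78) = -1.045371; difference d = 0.633571
Var(d) = 1/11 + 1/5 = 0.0909091 + 0.2000000 = 0.2909091
z = d/√Var(d) = 0.633571 / √0.2909091 = 0.633571 / 0.539360 = 1.175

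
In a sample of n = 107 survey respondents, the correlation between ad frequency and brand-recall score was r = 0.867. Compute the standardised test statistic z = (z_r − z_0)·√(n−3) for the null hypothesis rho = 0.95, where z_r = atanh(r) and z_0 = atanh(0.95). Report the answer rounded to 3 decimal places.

z_r = atanh(0.867) = 1.320870,  z_0 = atanh(0.95) = 1.831781
SE = 1/√(n−3) = 1/√104 = 0.098058
z = (z_r − z_0)/SE = (1.320870 − 1.831781) / 0.098058 = -0.510911 / 0.098058 = -5.210

-5.210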